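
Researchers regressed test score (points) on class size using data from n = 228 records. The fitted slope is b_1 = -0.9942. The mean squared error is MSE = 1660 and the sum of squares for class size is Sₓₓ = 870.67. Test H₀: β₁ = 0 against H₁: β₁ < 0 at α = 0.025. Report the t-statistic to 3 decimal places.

SE(b_1) = √(MSE/Sₓₓ) = √(1660/870.67) = 1.38079.
t = -0.9942 / 1.38079 = -0.720.
df = n − 2 = 226.
One-sided p ≈ 0.2361, which is ≥ 0.025, so fail to reject H₀.
The data do not give significant evidence that the true slope on class size is negative.

t = -0.720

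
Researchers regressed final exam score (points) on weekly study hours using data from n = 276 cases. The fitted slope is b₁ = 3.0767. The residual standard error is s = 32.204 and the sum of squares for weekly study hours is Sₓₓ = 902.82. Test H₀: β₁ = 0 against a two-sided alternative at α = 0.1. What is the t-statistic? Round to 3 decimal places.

t = 2.871

SE(b₁) = s/√Sₓₓ = 32.204/√902.82 = 1.07179.
t = 3.0767 / 1.07179 = 2.871.
df = n − 2 = 274.
Two-sided p ≈ 0.0044, which is < 0.1, so reject H₀.
There is evidence that weekly study hours is associated with final exam score.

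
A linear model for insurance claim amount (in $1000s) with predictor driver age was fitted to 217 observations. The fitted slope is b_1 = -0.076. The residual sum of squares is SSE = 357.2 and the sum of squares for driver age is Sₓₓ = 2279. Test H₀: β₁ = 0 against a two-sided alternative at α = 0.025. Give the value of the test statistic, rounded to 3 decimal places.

MSE = SSE/(n − 2) = 357.2/215 = 1.6614.
SE(b_1) = √(MSE/Sₓₓ) = √(1.6614/2279) = 0.027.
t = -0.076 / 0.027 = -2.815.
df = n − 2 = 215.
Two-sided p ≈ 0.0053, which is < 0.025, so reject H₀.
There is evidence that driver age is associated with insurance claim amount.

t = -2.815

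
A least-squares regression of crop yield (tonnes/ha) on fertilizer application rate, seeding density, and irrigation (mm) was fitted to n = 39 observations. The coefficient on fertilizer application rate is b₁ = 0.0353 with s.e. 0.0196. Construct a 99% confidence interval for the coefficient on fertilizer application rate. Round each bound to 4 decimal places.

df = n − k − 1 = 39 − 3 − 1 = 35.
t* = t_{0.005, 35} = 2.723806.
Margin = t* × SE = 2.723806 × 0.0196 = 0.053387.
CI: 0.0353 ± 0.053387 → (-0.0181, 0.0887).
With 99% confidence, each one-unit increase in fertilizer application rate is associated with a change of between -0.0181 and 0.0887 tonnes/ha in crop yield, holding the other predictors fixed.

(-0.0181, 0.0887)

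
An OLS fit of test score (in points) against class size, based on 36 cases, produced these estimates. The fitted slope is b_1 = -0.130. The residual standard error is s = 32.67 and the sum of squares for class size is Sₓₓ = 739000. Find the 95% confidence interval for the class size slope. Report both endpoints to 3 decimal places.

SE(b_1) = s/√Sₓₓ = 32.67/√739000 = 0.0380038.
df = n − 2 = 34.
t* = t_{0.025, 34} = 2.032245.
Margin = t* × SE = 2.032245 × 0.0380038 = 0.07723.
CI: -0.130 ± 0.07723 → (-0.207, -0.053).
With 95% confidence, each one-unit increase in class size is associated with a change of between -0.207 and -0.053 points in test score.

(-0.207, -0.053)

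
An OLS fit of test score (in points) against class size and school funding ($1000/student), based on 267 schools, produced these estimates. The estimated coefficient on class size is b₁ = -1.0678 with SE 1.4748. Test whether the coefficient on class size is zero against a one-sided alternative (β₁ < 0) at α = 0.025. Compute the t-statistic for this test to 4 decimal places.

H₀: β₁ = 0 vs H₁: β₁ < 0.
t = (b₁ − β₁⁰)/SE = -1.0678 / 1.4748 = -0.7240.
df = n − k − 1 = 267 − 2 − 1 = 264.
One-sided p ≈ 0.2348, which is ≥ 0.025, so fail to reject H₀.
The data do not give significant evidence that the true slope on class size is negative, holding the other predictors fixed.

t = -0.7240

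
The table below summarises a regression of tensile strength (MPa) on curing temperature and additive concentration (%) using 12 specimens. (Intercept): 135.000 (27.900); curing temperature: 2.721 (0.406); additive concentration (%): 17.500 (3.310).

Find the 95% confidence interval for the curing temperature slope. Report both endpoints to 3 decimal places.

(1.803, 3.639)

Read off: b = 2.721, SE = 0.406 for curing temperature.
df = n − k − 1 = 12 − 2 − 1 = 9.
t* = t_{0.025, 9} = 2.262157.
Margin = t* × SE = 2.262157 × 0.406 = 0.91844.
CI: 2.721 ± 0.91844 → (1.803, 3.639).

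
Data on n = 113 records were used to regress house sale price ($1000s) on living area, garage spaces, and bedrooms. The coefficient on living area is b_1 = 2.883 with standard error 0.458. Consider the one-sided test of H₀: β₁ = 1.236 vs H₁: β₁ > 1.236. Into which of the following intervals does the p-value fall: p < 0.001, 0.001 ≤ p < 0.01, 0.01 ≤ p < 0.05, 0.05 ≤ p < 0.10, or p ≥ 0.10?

t = (2.883 − 1.236) / 0.458 = 3.596.
df = n − k − 1 = 113 − 3 − 1 = 109.
One-sided p = P(T_{109} > t) ≈ 0.0002.
So p < 0.001.

p < 0.001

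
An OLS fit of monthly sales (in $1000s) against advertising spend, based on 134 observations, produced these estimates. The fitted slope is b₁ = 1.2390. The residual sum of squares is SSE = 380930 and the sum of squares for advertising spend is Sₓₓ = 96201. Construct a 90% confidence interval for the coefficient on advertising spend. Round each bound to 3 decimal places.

MSE = SSE/(n − 2) = 380930/132 = 2885.83.
SE(b₁) = √(MSE/Sₓₓ) = √(2885.83/96201) = 0.173199.
df = n − 2 = 132.
t* = t_{0.05, 132} = 1.656479.
Margin = t* × SE = 1.656479 × 0.173199 = 0.28690.
CI: 1.2390 ± 0.28690 → (0.952, 1.526).
With 90% confidence, each one-unit increase in advertising spend is associated with a change of between 0.952 and 1.526 $1000s in monthly sales.

(0.952, 1.526)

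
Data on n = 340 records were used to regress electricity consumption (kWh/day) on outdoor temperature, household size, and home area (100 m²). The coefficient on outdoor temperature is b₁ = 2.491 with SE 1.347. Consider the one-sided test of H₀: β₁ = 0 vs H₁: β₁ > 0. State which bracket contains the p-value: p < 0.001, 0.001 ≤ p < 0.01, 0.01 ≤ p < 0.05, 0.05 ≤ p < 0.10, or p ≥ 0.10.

0.01 ≤ p < 0.05

t = 2.491 / 1.347 = 1.849.
df = n − k − 1 = 340 − 3 − 1 = 336.
One-sided p = P(T_{336} > t) ≈ 0.0326.
So 0.01 ≤ p < 0.05.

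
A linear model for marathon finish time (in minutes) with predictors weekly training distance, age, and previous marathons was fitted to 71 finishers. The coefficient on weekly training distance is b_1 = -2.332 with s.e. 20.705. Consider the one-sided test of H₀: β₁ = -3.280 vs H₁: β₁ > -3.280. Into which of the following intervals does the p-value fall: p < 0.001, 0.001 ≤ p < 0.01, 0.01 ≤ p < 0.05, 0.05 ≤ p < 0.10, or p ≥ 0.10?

t = (-2.332 − (-3.280)) / 20.705 = 0.046.
df = n − k − 1 = 71 − 3 − 1 = 67.
One-sided p = P(T_{67} > t) ≈ 0.4818.
So p ≥ 0.10.

p ≥ 0.10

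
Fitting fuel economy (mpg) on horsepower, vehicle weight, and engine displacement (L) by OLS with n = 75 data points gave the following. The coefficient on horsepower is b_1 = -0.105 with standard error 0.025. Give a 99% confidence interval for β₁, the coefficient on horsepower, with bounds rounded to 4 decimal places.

df = n − k − 1 = 75 − 3 − 1 = 71.
t* = t_{0.005, 71} = 2.646863.
Margin = t* × SE = 2.646863 × 0.025 = 0.066172.
CI: -0.105 ± 0.066172 → (-0.1712, -0.0388).
With 99% confidence, each one-unit increase in horsepower is associated with a change of between -0.1712 and -0.0388 mpg in fuel economy, holding the other predictors fixed.

(-0.1712, -0.0388)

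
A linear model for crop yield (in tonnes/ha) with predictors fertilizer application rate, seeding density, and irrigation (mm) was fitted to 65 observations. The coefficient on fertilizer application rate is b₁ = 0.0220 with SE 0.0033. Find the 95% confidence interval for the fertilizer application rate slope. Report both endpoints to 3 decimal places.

(0.015, 0.029)

df = n − k − 1 = 65 − 3 − 1 = 61.
t* = t_{0.025, 61} = 1.999624.
Margin = t* × SE = 1.999624 × 0.0033 = 0.00660.
CI: 0.0220 ± 0.00660 → (0.015, 0.029).
With 95% confidence, each one-unit increase in fertilizer application rate is associated with a change of between 0.015 and 0.029 tonnes/ha in crop yield, holding the other predictors fixed.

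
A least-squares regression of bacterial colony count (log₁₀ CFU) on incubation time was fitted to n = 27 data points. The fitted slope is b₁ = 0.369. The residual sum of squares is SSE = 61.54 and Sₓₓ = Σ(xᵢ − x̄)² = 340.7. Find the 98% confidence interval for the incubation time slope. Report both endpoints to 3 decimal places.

(0.158, 0.580)

MSE = SSE/(n − 2) = 61.54/25 = 2.4616.
SE(b₁) = √(MSE/Sₓₓ) = √(2.4616/340.7) = 0.0850007.
df = n − 2 = 25.
t* = t_{0.01, 25} = 2.485107.
Margin = t* × SE = 2.485107 × 0.0850007 = 0.21124.
CI: 0.369 ± 0.21124 → (0.158, 0.580).
With 98% confidence, each one-unit increase in incubation time is associated with a change of between 0.158 and 0.580 log₁₀ CFU in bacterial colony count.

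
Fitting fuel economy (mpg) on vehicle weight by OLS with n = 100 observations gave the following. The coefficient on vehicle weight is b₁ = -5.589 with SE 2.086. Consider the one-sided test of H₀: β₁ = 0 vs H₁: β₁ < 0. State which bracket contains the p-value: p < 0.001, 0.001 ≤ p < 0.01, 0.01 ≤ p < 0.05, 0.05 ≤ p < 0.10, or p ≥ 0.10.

t = -5.589 / 2.086 = -2.679.
df = n − 2 = 100 − 2 = 98.
One-sided p = P(T_{98} < t) ≈ 0.0043.
So 0.001 ≤ p < 0.01.

0.001 ≤ p < 0.01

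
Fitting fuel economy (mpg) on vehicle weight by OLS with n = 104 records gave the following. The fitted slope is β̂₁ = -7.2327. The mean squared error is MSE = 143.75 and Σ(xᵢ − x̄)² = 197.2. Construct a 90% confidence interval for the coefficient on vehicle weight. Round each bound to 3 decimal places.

(-8.650, -5.815)

SE(β̂₁) = √(MSE/Sₓₓ) = √(143.75/197.2) = 0.853789.
df = n − 2 = 102.
t* = t_{0.05, 102} = 1.65993.
Margin = t* × SE = 1.65993 × 0.853789 = 1.41723.
CI: -7.2327 ± 1.41723 → (-8.650, -5.815).
With 90% confidence, each one-unit increase in vehicle weight is associated with a change of between -8.650 and -5.815 mpg in fuel economy.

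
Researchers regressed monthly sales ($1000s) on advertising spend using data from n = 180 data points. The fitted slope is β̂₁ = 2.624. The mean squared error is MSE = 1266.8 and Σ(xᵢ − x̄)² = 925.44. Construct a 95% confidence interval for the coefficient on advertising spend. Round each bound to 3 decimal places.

SE(β̂₁) = √(MSE/Sₓₓ) = √(1266.8/925.44) = 1.16998.
df = n − 2 = 178.
t* = t_{0.025, 178} = 1.973381.
Margin = t* × SE = 1.973381 × 1.16998 = 2.30882.
CI: 2.624 ± 2.30882 → (0.315, 4.933).
With 95% confidence, each one-unit increase in advertising spend is associated with a change of between 0.315 and 4.933 $1000s in monthly sales.

(0.315, 4.933)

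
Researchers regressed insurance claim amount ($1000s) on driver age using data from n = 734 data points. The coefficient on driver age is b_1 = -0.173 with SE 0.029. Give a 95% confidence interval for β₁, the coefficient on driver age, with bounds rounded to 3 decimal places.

(-0.230, -0.116)

df = n − 2 = 734 − 2 = 732.
t* = t_{0.025, 732} = 1.96321.
Margin = t* × SE = 1.96321 × 0.029 = 0.05693.
CI: -0.173 ± 0.05693 → (-0.230, -0.116).
With 95% confidence, each one-unit increase in driver age is associated with a change of between -0.230 and -0.116 $1000s in insurance claim amount.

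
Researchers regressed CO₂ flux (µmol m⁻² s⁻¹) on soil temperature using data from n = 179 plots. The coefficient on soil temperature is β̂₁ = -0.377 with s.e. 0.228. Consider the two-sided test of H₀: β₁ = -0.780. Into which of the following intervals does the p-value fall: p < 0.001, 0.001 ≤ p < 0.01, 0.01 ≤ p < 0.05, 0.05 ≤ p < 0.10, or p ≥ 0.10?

0.05 ≤ p < 0.10

t = (-0.377 − (-0.780)) / 0.228 = 1.768.
df = n − 2 = 179 − 2 = 177.
Two-sided p = 2·P(T_{177} > |t|) ≈ 0.0789.
So 0.05 ≤ p < 0.10.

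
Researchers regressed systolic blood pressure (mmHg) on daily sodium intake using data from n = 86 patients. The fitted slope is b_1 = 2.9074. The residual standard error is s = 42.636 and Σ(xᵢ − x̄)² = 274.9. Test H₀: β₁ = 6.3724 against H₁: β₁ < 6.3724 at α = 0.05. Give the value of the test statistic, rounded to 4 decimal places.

SE(b_1) = s/√Sₓₓ = 42.636/√274.9 = 2.57152.
t = (2.9074 − 6.3724) / 2.57152 = -1.3475.
df = n − 2 = 84.
One-sided p ≈ 0.0907, which is ≥ 0.05, so fail to reject H₀.
The data do not give significant evidence that the true slope on daily sodium intake is below 6.3724 mmHg per unit.

t = -1.3475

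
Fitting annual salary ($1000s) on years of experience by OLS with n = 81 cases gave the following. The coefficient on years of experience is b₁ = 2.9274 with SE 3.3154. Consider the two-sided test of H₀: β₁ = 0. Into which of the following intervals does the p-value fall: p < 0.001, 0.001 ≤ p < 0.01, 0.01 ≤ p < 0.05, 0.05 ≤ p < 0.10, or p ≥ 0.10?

t = 2.9274 / 3.3154 = 0.883.
df = n − 2 = 81 − 2 = 79.
Two-sided p = 2·P(T_{79} > |t|) ≈ 0.3799.
So p ≥ 0.10.

p ≥ 0.10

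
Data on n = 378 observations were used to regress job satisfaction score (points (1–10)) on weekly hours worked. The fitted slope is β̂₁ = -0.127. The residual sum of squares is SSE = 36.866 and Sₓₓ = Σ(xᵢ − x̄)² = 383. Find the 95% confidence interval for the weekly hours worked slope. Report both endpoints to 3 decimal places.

MSE = SSE/(n − 2) = 36.866/376 = 0.0980479.
SE(β̂₁) = √(MSE/Sₓₓ) = √(0.0980479/383) = 0.016.
df = n − 2 = 376.
t* = t_{0.025, 376} = 1.966293.
Margin = t* × SE = 1.966293 × 0.016 = 0.03146.
CI: -0.127 ± 0.03146 → (-0.158, -0.096).
With 95% confidence, each one-unit increase in weekly hours worked is associated with a change of between -0.158 and -0.096 points (1–10) in job satisfaction score.

(-0.158, -0.096)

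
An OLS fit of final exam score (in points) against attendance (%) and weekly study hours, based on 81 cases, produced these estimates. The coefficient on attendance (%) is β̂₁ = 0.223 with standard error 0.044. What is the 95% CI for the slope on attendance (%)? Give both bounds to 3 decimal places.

(0.135, 0.311)

df = n − k − 1 = 81 − 2 − 1 = 78.
t* = t_{0.025, 78} = 1.990847.
Margin = t* × SE = 1.990847 × 0.044 = 0.08760.
CI: 0.223 ± 0.08760 → (0.135, 0.311).
With 95% confidence, each one-unit increase in attendance (%) is associated with a change of between 0.135 and 0.311 points in final exam score, holding the other predictors fixed.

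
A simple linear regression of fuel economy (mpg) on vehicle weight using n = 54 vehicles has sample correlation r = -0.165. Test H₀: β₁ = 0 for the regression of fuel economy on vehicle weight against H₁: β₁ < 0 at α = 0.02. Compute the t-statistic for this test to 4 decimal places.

t = -1.2064

t = r·√(n − 2)/√(1 − r²) = -0.165·√52/√0.972775 = -1.2064.
df = n − 2 = 52.
One-sided p ≈ 0.1166, which is ≥ 0.02, so fail to reject H₀.
The data do not give significant evidence of a linear association between vehicle weight and fuel economy.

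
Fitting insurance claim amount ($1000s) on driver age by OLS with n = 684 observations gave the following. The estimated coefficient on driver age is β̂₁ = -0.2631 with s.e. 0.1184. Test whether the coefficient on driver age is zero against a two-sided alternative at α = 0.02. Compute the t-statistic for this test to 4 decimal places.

t = -2.2221

H₀: β₁ = 0 vs H₁: β₁ ≠ 0.
t = (β̂₁ − β₁⁰)/SE = -0.2631 / 0.1184 = -2.2221.
df = n − 2 = 684 − 2 = 682.
Two-sided p ≈ 0.0266, which is ≥ 0.02, so fail to reject H₀.
The data do not give significant evidence of an association between driver age and insurance claim amount.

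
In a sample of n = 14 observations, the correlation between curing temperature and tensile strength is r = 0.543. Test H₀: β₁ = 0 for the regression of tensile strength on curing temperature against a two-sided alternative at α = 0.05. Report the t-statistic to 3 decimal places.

t = r·√(n − 2)/√(1 − r²) = 0.543·√12/√0.705151 = 2.240.
df = n − 2 = 12.
Two-sided p ≈ 0.0448, which is < 0.05, so reject H₀.
There is evidence of a linear association between curing temperature and tensile strength.

t = 2.240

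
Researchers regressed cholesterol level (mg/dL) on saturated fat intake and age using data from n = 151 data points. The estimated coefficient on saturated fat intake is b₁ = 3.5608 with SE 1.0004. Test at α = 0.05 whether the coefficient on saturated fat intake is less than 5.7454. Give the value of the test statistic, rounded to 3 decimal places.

H₀: β₁ = 5.7454 vs H₁: β₁ < 5.7454.
t = (b₁ − β₁⁰)/SE = (3.5608 − 5.7454) / 1.0004 = -2.184.
df = n − k − 1 = 151 − 2 − 1 = 148.
One-sided p ≈ 0.0153, which is < 0.05, so reject H₀.
There is evidence that the true slope on saturated fat intake is below 5.7454 mg/dL per unit, holding the other predictors fixed.

t = -2.184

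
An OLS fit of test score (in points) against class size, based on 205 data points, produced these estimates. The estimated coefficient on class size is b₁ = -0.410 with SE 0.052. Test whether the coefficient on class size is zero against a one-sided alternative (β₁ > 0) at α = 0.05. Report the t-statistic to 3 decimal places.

H₀: β₁ = 0 vs H₁: β₁ > 0.
t = (b₁ − β₁⁰)/SE = -0.410 / 0.052 = -7.885.
df = n − 2 = 205 − 2 = 203.
One-sided p ≈ 1.0000, which is ≥ 0.05, so fail to reject H₀.
The data do not give significant evidence that the true slope on class size is positive.

t = -7.885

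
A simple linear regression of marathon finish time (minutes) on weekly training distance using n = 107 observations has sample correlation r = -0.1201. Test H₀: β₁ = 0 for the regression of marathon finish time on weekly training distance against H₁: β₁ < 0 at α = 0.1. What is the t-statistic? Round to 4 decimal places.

t = r·√(n − 2)/√(1 − r²) = -0.1201·√105/√0.985576 = -1.2396.
df = n − 2 = 105.
One-sided p ≈ 0.1089, which is ≥ 0.1, so fail to reject H₀.
The data do not give significant evidence of a linear association between weekly training distance and marathon finish time.

t = -1.2396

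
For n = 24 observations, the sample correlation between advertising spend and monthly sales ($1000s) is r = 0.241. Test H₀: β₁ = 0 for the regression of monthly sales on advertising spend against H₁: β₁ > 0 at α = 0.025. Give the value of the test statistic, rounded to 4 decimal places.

t = r·√(n − 2)/√(1 − r²) = 0.241·√22/√0.941919 = 1.1647.
df = n − 2 = 22.
One-sided p ≈ 0.1283, which is ≥ 0.025, so fail to reject H₀.
The data do not give significant evidence of a linear association between advertising spend and monthly sales.

t = 1.1647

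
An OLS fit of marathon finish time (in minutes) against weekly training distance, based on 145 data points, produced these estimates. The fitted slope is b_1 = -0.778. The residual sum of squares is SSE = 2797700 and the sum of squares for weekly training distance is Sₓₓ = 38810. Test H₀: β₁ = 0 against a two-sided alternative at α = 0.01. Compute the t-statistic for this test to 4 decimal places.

MSE = SSE/(n − 2) = 2797700/143 = 19564.3.
SE(b_1) = √(MSE/Sₓₓ) = √(19564.3/38810) = 0.710004.
t = -0.778 / 0.710004 = -1.0958.
df = n − 2 = 143.
Two-sided p ≈ 0.2750, which is ≥ 0.01, so fail to reject H₀.
The data do not give significant evidence of an association between weekly training distance and marathon finish time.

t = -1.0958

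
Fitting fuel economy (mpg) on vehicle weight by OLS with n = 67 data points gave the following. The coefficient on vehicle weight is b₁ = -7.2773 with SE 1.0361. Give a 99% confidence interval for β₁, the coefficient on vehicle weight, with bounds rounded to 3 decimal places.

(-10.027, -4.528)

df = n − 2 = 67 − 2 = 65.
t* = t_{0.005, 65} = 2.653604.
Margin = t* × SE = 2.653604 × 1.0361 = 2.74940.
CI: -7.2773 ± 2.74940 → (-10.027, -4.528).
With 99% confidence, each one-unit increase in vehicle weight is associated with a change of between -10.027 and -4.528 mpg in fuel economy.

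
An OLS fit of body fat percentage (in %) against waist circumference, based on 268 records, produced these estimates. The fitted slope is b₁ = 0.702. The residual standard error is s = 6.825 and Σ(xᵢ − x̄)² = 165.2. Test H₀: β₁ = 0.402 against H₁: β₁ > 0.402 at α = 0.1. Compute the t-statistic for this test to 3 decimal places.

t = 0.565

SE(b₁) = s/√Sₓₓ = 6.825/√165.2 = 0.531004.
t = (0.702 − 0.402) / 0.531004 = 0.565.
df = n − 2 = 266.
One-sided p ≈ 0.2863, which is ≥ 0.1, so fail to reject H₀.
The data do not give significant evidence that the true slope on waist circumference exceeds 0.402 % per unit.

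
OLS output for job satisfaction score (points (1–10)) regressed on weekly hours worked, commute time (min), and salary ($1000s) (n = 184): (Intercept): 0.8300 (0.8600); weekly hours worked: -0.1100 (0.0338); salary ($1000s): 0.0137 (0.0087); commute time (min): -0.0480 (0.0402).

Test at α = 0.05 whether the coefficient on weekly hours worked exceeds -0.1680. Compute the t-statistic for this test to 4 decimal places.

t = 1.7160

Read off: b = -0.1100, SE = 0.0338 for weekly hours worked.
H₀: β₁ = -0.1680 vs H₁: β₁ > -0.1680.
t = (-0.1100 − (-0.1680)) / 0.0338 = 1.7160.
df = n − k − 1 = 184 − 3 − 1 = 180.
One-sided p ≈ 0.0439, which is < 0.05, so reject H₀.
There is evidence that the true slope on weekly hours worked exceeds -0.1680 points (1–10) per unit, holding the other predictors fixed.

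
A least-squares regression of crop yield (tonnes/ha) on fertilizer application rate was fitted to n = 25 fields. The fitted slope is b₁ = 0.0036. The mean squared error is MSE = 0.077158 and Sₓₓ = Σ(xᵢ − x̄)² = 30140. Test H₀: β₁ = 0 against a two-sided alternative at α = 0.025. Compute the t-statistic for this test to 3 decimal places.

SE(b₁) = √(MSE/Sₓₓ) = √(0.077158/30140) = 0.0016.
t = 0.0036 / 0.0016 = 2.250.
df = n − 2 = 23.
Two-sided p ≈ 0.0343, which is ≥ 0.025, so fail to reject H₀.
The data do not give significant evidence of an association between fertilizer application rate and crop yield.

t = 2.250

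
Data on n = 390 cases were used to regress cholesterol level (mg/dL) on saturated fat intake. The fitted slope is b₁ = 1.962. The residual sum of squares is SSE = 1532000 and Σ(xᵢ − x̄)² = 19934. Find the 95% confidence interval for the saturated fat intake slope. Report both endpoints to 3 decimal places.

MSE = SSE/(n − 2) = 1532000/388 = 3948.45.
SE(b₁) = √(MSE/Sₓₓ) = √(3948.45/19934) = 0.445058.
df = n − 2 = 388.
t* = t_{0.025, 388} = 1.966097.
Margin = t* × SE = 1.966097 × 0.445058 = 0.87503.
CI: 1.962 ± 0.87503 → (1.087, 2.837).
With 95% confidence, each one-unit increase in saturated fat intake is associated with a change of between 1.087 and 2.837 mg/dL in cholesterol level.

(1.087, 2.837)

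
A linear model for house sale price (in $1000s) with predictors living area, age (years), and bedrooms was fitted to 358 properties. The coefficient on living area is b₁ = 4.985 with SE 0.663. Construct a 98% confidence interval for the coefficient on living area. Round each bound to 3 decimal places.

(3.436, 6.534)

df = n − k − 1 = 358 − 3 − 1 = 354.
t* = t_{0.01, 354} = 2.336928.
Margin = t* × SE = 2.336928 × 0.663 = 1.54938.
CI: 4.985 ± 1.54938 → (3.436, 6.534).
With 98% confidence, each one-unit increase in living area is associated with a change of between 3.436 and 6.534 $1000s in house sale price, holding the other predictors fixed.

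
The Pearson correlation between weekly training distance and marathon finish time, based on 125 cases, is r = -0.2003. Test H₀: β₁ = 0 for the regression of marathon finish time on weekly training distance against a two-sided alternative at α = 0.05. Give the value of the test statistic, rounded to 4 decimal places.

t = r·√(n − 2)/√(1 − r²) = -0.2003·√123/√0.95988 = -2.2674.
df = n − 2 = 123.
Two-sided p ≈ 0.0251, which is < 0.05, so reject H₀.
There is evidence of a linear association between weekly training distance and marathon finish time.

t = -2.2674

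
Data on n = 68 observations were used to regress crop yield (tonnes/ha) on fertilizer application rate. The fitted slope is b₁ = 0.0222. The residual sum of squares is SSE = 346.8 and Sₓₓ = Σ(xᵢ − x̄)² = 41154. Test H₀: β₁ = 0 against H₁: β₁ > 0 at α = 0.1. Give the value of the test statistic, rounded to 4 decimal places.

MSE = SSE/(n − 2) = 346.8/66 = 5.25455.
SE(b₁) = √(MSE/Sₓₓ) = √(5.25455/41154) = 0.0112996.
t = 0.0222 / 0.0112996 = 1.9647.
df = n − 2 = 66.
One-sided p ≈ 0.0268, which is < 0.1, so reject H₀.
There is evidence that the true slope on fertilizer application rate is positive.

t = 1.9647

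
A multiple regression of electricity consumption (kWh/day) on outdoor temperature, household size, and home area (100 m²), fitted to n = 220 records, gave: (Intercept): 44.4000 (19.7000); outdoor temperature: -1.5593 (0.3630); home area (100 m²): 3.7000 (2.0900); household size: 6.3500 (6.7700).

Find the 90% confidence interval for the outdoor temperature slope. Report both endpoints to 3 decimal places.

Read off: b = -1.5593, SE = 0.3630 for outdoor temperature.
df = n − k − 1 = 220 − 3 − 1 = 216.
t* = t_{0.05, 216} = 1.651939.
Margin = t* × SE = 1.651939 × 0.3630 = 0.59965.
CI: -1.5593 ± 0.59965 → (-2.159, -0.960).

(-2.159, -0.960)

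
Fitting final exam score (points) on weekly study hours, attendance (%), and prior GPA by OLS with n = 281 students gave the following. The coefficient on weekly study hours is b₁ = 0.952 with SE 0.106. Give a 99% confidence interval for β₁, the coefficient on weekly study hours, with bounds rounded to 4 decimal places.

df = n − k − 1 = 281 − 3 − 1 = 277.
t* = t_{0.005, 277} = 2.593694.
Margin = t* × SE = 2.593694 × 0.106 = 0.274932.
CI: 0.952 ± 0.274932 → (0.6771, 1.2269).
With 99% confidence, each one-unit increase in weekly study hours is associated with a change of between 0.6771 and 1.2269 points in final exam score, holding the other predictors fixed.

(0.6771, 1.2269)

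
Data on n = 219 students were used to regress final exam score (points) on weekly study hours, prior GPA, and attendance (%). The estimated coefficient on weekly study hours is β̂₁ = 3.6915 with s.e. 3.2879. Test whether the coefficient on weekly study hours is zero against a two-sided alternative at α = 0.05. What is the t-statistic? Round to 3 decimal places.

H₀: β₁ = 0 vs H₁: β₁ ≠ 0.
t = (β̂₁ − β₁⁰)/SE = 3.6915 / 3.2879 = 1.123.
df = n − k − 1 = 219 − 3 − 1 = 215.
Two-sided p ≈ 0.2628, which is ≥ 0.05, so fail to reject H₀.
The data do not give significant evidence of an association between weekly study hours and final exam score, after adjusting for the other predictors.

t = 1.123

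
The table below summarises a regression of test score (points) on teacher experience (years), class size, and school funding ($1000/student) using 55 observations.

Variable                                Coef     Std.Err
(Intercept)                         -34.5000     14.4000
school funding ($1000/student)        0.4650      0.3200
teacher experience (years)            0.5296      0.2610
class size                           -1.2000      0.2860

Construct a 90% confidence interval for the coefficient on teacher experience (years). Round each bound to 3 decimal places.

(0.092, 0.967)

Read off: b = 0.5296, SE = 0.2610 for teacher experience (years).
df = n − k − 1 = 55 − 3 − 1 = 51.
t* = t_{0.05, 51} = 1.675285.
Margin = t* × SE = 1.675285 × 0.2610 = 0.43725.
CI: 0.5296 ± 0.43725 → (0.092, 0.967).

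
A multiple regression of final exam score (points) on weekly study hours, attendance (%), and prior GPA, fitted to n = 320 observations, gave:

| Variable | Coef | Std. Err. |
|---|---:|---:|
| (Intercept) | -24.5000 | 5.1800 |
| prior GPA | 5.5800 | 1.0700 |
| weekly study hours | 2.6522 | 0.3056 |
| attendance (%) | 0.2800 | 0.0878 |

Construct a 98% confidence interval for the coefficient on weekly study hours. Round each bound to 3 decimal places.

(1.938, 3.367)

Read off: b = 2.6522, SE = 0.3056 for weekly study hours.
df = n − k − 1 = 320 − 3 − 1 = 316.
t* = t_{0.01, 316} = 2.338206.
Margin = t* × SE = 2.338206 × 0.3056 = 0.71456.
CI: 2.6522 ± 0.71456 → (1.938, 3.367).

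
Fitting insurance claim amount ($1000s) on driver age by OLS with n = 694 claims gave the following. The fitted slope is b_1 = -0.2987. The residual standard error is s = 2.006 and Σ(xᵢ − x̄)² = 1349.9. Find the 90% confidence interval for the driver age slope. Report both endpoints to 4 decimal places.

SE(b_1) = s/√Sₓₓ = 2.006/√1349.9 = 0.0545984.
df = n − 2 = 692.
t* = t_{0.05, 692} = 1.647059.
Margin = t* × SE = 1.647059 × 0.0545984 = 0.089927.
CI: -0.2987 ± 0.089927 → (-0.3886, -0.2088).
With 90% confidence, each one-unit increase in driver age is associated with a change of between -0.3886 and -0.2088 $1000s in insurance claim amount.

(-0.3886, -0.2088)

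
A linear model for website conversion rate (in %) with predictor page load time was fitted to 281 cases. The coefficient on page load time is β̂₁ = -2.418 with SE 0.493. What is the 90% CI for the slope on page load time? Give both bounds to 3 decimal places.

(-3.232, -1.604)

df = n − 2 = 281 − 2 = 279.
t* = t_{0.05, 279} = 1.650333.
Margin = t* × SE = 1.650333 × 0.493 = 0.81361.
CI: -2.418 ± 0.81361 → (-3.232, -1.604).
With 90% confidence, each one-unit increase in page load time is associated with a change of between -3.232 and -1.604 % in website conversion rate.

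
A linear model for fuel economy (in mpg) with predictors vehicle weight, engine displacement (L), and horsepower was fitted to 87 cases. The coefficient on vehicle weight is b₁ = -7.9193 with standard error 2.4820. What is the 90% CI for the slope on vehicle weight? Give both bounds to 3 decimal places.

df = n − k − 1 = 87 − 3 − 1 = 83.
t* = t_{0.05, 83} = 1.66342.
Margin = t* × SE = 1.66342 × 2.4820 = 4.12861.
CI: -7.9193 ± 4.12861 → (-12.048, -3.791).
With 90% confidence, each one-unit increase in vehicle weight is associated with a change of between -12.048 and -3.791 mpg in fuel economy, holding the other predictors fixed.

(-12.048, -3.791)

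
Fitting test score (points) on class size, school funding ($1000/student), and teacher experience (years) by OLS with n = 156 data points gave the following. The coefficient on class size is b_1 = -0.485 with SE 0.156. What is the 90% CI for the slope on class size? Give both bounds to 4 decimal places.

df = n − k − 1 = 156 − 3 − 1 = 152.
t* = t_{0.05, 152} = 1.65494.
Margin = t* × SE = 1.65494 × 0.156 = 0.258171.
CI: -0.485 ± 0.258171 → (-0.7432, -0.2268).
With 90% confidence, each one-unit increase in class size is associated with a change of between -0.7432 and -0.2268 points in test score, holding the other predictors fixed.

(-0.7432, -0.2268)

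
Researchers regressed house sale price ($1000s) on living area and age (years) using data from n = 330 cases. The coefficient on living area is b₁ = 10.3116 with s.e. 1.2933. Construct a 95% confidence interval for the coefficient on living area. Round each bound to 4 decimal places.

(7.7674, 12.8558)

df = n − k − 1 = 330 − 2 − 1 = 327.
t* = t_{0.025, 327} = 1.967245.
Margin = t* × SE = 1.967245 × 1.2933 = 2.544238.
CI: 10.3116 ± 2.544238 → (7.7674, 12.8558).
With 95% confidence, each one-unit increase in living area is associated with a change of between 7.7674 and 12.8558 $1000s in house sale price, holding the other predictors fixed.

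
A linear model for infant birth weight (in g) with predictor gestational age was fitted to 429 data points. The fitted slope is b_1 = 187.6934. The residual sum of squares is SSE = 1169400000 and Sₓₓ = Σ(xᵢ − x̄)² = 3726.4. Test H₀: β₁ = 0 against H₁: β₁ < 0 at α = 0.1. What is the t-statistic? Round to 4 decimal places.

MSE = SSE/(n − 2) = 1169400000/427 = 2.73864e+06.
SE(b_1) = √(MSE/Sₓₓ) = √(2.73864e+06/3726.4) = 27.1096.
t = 187.6934 / 27.1096 = 6.9235.
df = n − 2 = 427.
One-sided p ≈ 1.0000, which is ≥ 0.1, so fail to reject H₀.
The data do not give significant evidence that the true slope on gestational age is negative.

t = 6.9235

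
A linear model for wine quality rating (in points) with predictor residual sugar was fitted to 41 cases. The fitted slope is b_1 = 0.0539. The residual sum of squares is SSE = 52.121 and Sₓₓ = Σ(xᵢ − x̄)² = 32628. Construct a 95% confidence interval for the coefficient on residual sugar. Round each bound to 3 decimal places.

(0.041, 0.067)

MSE = SSE/(n − 2) = 52.121/39 = 1.33644.
SE(b_1) = √(MSE/Sₓₓ) = √(1.33644/32628) = 0.00639998.
df = n − 2 = 39.
t* = t_{0.025, 39} = 2.022691.
Margin = t* × SE = 2.022691 × 0.00639998 = 0.01295.
CI: 0.0539 ± 0.01295 → (0.041, 0.067).
With 95% confidence, each one-unit increase in residual sugar is associated with a change of between 0.041 and 0.067 points in wine quality rating.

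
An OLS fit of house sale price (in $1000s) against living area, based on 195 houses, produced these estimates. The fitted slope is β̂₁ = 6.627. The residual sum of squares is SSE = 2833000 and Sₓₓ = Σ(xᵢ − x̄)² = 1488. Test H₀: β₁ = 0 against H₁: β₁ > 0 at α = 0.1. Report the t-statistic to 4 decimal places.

MSE = SSE/(n − 2) = 2833000/193 = 14678.8.
SE(β̂₁) = √(MSE/Sₓₓ) = √(14678.8/1488) = 3.14082.
t = 6.627 / 3.14082 = 2.1100.
df = n − 2 = 193.
One-sided p ≈ 0.0181, which is < 0.1, so reject H₀.
There is evidence that the true slope on living area is positive.

t = 2.1100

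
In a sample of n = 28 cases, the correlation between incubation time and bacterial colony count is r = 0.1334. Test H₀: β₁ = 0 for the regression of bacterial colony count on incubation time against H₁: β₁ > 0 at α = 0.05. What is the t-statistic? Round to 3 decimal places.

t = 0.686

t = r·√(n − 2)/√(1 − r²) = 0.1334·√26/√0.982204 = 0.686.
df = n − 2 = 26.
One-sided p ≈ 0.2493, which is ≥ 0.05, so fail to reject H₀.
The data do not give significant evidence of a linear association between incubation time and bacterial colony count.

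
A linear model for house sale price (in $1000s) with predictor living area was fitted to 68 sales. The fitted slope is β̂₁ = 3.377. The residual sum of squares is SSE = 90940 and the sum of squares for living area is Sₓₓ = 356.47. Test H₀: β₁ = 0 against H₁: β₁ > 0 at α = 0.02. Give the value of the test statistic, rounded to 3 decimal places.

t = 1.718

MSE = SSE/(n − 2) = 90940/66 = 1377.88.
SE(β̂₁) = √(MSE/Sₓₓ) = √(1377.88/356.47) = 1.96605.
t = 3.377 / 1.96605 = 1.718.
df = n − 2 = 66.
One-sided p ≈ 0.0453, which is ≥ 0.02, so fail to reject H₀.
The data do not give significant evidence that the true slope on living area is positive.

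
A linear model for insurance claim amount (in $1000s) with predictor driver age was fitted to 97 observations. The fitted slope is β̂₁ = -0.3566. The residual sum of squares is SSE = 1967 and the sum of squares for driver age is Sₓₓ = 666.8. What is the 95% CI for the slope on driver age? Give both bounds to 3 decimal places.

(-0.706, -0.007)

MSE = SSE/(n − 2) = 1967/95 = 20.7053.
SE(β̂₁) = √(MSE/Sₓₓ) = √(20.7053/666.8) = 0.176215.
df = n − 2 = 95.
t* = t_{0.025, 95} = 1.985251.
Margin = t* × SE = 1.985251 × 0.176215 = 0.34983.
CI: -0.3566 ± 0.34983 → (-0.706, -0.007).
With 95% confidence, each one-unit increase in driver age is associated with a change of between -0.706 and -0.007 $1000s in insurance claim amount.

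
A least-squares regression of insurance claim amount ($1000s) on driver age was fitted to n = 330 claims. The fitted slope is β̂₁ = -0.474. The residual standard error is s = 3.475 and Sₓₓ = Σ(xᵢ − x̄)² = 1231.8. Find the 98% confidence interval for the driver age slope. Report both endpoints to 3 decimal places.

(-0.705, -0.243)

SE(β̂₁) = s/√Sₓₓ = 3.475/√1231.8 = 0.0990113.
df = n − 2 = 328.
t* = t_{0.01, 328} = 2.33777.
Margin = t* × SE = 2.33777 × 0.0990113 = 0.23147.
CI: -0.474 ± 0.23147 → (-0.705, -0.243).
With 98% confidence, each one-unit increase in driver age is associated with a change of between -0.705 and -0.243 $1000s in insurance claim amount.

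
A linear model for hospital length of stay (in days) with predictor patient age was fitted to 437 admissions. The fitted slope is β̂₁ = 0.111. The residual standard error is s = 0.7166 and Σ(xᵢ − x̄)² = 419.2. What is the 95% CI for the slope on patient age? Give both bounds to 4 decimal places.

(0.0422, 0.1798)

SE(β̂₁) = s/√Sₓₓ = 0.7166/√419.2 = 0.0349998.
df = n − 2 = 435.
t* = t_{0.025, 435} = 1.965432.
Margin = t* × SE = 1.965432 × 0.0349998 = 0.068790.
CI: 0.111 ± 0.068790 → (0.0422, 0.1798).
With 95% confidence, each one-unit increase in patient age is associated with a change of between 0.0422 and 0.1798 days in hospital length of stay.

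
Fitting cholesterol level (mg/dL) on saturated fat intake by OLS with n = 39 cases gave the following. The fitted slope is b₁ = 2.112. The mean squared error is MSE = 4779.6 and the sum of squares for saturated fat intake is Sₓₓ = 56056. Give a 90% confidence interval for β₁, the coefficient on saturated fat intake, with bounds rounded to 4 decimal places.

SE(b₁) = √(MSE/Sₓₓ) = √(4779.6/56056) = 0.292001.
df = n − 2 = 37.
t* = t_{0.05, 37} = 1.687094.
Margin = t* × SE = 1.687094 × 0.292001 = 0.492633.
CI: 2.112 ± 0.492633 → (1.6194, 2.6046).
With 90% confidence, each one-unit increase in saturated fat intake is associated with a change of between 1.6194 and 2.6046 mg/dL in cholesterol level.

(1.6194, 2.6046)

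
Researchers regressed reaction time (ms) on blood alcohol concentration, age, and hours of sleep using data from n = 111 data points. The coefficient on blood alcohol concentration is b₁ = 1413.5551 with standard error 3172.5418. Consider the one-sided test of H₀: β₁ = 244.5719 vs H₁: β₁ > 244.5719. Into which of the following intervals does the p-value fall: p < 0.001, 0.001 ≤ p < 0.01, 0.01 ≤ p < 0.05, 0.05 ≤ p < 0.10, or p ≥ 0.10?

p ≥ 0.10

t = (1413.5551 − 244.5719) / 3172.5418 = 0.368.
df = n − k − 1 = 111 − 3 − 1 = 107.
One-sided p = P(T_{107} > t) ≈ 0.3566.
So p ≥ 0.10.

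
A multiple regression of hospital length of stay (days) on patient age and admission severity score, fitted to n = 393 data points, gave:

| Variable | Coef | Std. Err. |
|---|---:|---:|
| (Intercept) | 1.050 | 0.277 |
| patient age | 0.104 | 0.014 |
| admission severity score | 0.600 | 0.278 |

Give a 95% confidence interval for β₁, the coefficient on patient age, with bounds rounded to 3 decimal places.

Read off: b = 0.104, SE = 0.014 for patient age.
df = n − k − 1 = 393 − 2 − 1 = 390.
t* = t_{0.025, 390} = 1.966065.
Margin = t* × SE = 1.966065 × 0.014 = 0.02752.
CI: 0.104 ± 0.02752 → (0.076, 0.132).

(0.076, 0.132)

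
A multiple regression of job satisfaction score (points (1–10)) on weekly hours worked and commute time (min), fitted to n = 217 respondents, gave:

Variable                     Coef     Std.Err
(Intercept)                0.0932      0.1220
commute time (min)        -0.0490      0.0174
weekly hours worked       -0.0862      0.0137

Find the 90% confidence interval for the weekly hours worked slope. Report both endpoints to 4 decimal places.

Read off: b = -0.0862, SE = 0.0137 for weekly hours worked.
df = n − k − 1 = 217 − 2 − 1 = 214.
t* = t_{0.05, 214} = 1.652005.
Margin = t* × SE = 1.652005 × 0.0137 = 0.022632.
CI: -0.0862 ± 0.022632 → (-0.1088, -0.0636).

(-0.1088, -0.0636)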